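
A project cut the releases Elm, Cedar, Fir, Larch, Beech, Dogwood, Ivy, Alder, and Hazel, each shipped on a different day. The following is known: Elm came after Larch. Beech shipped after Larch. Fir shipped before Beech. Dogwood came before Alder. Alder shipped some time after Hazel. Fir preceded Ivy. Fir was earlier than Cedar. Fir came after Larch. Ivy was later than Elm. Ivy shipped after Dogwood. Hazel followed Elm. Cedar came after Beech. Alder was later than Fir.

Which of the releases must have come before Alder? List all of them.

Directly stated before Alder: Dogwood, Fir, and Hazel.
Elm reaches Alder via Elm → Hazel → Alder.
Larch reaches Alder via Larch → Fir → Alder.
No chain forces Ivy (or any of the others) ahead of Alder.

Dogwood, Elm, Fir, Hazel, Larch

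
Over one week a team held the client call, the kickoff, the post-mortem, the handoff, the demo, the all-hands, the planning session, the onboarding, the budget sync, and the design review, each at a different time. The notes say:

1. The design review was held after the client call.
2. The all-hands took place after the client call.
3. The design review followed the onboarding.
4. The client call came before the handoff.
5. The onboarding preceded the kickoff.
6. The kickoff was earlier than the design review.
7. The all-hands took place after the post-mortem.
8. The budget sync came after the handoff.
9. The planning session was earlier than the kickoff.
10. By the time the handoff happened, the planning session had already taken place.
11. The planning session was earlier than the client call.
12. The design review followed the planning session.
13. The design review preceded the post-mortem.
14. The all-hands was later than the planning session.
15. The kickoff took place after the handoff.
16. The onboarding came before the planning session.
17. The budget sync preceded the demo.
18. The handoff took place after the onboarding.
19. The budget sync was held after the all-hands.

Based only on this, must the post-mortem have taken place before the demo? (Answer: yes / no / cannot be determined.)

Chain the constraints: the post-mortem → the all-hands → the budget sync → the demo. Each link is directly stated, so the post-mortem comes before the demo.

yes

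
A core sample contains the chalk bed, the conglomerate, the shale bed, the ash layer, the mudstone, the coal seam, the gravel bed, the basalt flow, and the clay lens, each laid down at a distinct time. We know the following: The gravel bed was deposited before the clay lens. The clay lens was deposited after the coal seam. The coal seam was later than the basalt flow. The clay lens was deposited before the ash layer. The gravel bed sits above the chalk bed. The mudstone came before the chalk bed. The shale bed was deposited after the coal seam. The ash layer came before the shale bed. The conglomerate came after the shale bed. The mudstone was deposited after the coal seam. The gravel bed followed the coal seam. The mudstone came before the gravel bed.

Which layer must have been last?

Every other layer has a chain of constraints placing it before the conglomerate, so the conglomerate is last.

the conglomerate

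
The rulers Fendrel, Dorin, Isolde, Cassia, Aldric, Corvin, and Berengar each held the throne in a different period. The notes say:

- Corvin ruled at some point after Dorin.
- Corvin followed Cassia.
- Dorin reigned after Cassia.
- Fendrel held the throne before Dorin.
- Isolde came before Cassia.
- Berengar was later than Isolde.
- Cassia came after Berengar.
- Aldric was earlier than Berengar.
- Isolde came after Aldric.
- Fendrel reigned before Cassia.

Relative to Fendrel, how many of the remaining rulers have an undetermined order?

3

Forced after Fendrel: Cassia, Corvin, and Dorin.
That leaves Aldric, Berengar, and Isolde with no forced order relative to Fendrel — 3.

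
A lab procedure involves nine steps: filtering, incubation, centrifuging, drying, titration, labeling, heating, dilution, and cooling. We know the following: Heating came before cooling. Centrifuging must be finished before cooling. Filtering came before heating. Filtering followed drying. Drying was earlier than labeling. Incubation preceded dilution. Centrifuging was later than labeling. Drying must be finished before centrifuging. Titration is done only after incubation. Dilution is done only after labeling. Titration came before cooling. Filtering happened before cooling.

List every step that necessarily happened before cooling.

Directly stated before cooling: centrifuging, filtering, heating, and titration.
Drying reaches cooling via drying → filtering → cooling.
Incubation reaches cooling via incubation → titration → cooling.
Labeling reaches cooling via labeling → centrifuging → cooling.
No chain forces dilution ahead of cooling.

centrifuging, drying, filtering, heating, incubation, labeling, titration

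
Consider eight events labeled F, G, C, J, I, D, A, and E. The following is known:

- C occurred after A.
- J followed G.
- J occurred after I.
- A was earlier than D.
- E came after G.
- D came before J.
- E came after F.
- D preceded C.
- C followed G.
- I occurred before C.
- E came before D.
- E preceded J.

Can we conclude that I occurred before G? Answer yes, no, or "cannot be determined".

No chain of stated constraints runs from I to G, and none runs from G to I either.
So the relative order of I and G is not fixed by the given facts.

cannot be determined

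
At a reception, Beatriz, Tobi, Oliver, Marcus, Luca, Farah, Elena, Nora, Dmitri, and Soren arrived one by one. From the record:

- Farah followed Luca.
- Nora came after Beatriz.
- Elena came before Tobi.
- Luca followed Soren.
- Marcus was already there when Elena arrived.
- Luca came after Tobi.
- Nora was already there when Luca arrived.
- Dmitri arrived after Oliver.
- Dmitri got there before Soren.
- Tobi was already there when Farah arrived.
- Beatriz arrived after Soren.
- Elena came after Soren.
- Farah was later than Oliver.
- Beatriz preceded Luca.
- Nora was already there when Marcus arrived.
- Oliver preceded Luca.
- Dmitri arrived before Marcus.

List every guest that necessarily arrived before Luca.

Directly stated before Luca: Beatriz, Nora, Oliver, Soren, and Tobi.
Dmitri reaches Luca via Dmitri → Soren → Luca.
Elena reaches Luca via Elena → Tobi → Luca.
Marcus reaches Luca via Marcus → Elena → Tobi → Luca.

Beatriz, Dmitri, Elena, Marcus, Nora, Oliver, Soren, Tobi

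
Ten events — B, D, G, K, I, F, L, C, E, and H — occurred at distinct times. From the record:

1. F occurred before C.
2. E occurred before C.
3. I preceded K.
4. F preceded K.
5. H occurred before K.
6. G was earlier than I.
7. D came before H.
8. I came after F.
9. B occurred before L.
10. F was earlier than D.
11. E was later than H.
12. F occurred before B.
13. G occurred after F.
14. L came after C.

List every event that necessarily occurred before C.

Directly stated before C: E and F.
D reaches C via D → H → E → C.
H reaches C via H → E → C.

D, E, F, H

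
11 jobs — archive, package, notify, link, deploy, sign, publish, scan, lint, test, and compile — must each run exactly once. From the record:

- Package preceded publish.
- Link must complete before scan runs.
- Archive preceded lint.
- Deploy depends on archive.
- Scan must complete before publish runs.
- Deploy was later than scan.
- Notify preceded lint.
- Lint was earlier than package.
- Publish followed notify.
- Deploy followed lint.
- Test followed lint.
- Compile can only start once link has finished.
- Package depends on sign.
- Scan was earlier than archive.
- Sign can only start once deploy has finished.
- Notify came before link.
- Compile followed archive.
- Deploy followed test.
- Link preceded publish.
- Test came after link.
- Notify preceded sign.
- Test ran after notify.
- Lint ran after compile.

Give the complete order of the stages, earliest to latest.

The constraints fix every adjacent pair, so only one ordering works:
notify → link → scan → archive → compile → lint → test → deploy → sign → package → publish.

notify, link, scan, archive, compile, lint, test, deploy, sign, package, publish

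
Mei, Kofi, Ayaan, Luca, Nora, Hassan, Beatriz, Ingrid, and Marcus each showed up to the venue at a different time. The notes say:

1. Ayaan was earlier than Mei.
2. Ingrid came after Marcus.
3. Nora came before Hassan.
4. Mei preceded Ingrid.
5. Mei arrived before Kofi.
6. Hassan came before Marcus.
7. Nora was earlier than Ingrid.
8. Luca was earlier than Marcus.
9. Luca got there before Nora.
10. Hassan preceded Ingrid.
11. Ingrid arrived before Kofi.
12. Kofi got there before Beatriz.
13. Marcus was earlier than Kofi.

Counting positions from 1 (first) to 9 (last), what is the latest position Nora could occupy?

Nora must come before Beatriz, Hassan, Ingrid, Kofi, and Marcus — 5 guests forced after them.
Everything else can be placed before Nora in some valid order, so Nora can sit as late as position 9 − 5 = 4.

4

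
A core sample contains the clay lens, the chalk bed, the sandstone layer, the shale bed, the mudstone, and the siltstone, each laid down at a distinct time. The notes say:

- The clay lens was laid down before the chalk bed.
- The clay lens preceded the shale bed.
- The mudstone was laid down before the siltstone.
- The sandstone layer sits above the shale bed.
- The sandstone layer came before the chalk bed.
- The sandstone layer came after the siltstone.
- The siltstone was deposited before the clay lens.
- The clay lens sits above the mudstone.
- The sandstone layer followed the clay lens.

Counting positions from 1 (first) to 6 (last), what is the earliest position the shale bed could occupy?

The clay lens, the mudstone, and the siltstone must all come before the shale bed — 3 forced predecessors.
Nothing else is forced ahead of the shale bed, so its earliest slot is position 3 + 1 = 4.

4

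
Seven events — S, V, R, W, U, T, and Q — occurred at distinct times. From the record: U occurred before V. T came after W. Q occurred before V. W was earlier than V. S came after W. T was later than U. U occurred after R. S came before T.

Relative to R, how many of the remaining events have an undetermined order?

Forced after R: T, U, and V.
That leaves Q, S, and W with no forced order relative to R — 3.

3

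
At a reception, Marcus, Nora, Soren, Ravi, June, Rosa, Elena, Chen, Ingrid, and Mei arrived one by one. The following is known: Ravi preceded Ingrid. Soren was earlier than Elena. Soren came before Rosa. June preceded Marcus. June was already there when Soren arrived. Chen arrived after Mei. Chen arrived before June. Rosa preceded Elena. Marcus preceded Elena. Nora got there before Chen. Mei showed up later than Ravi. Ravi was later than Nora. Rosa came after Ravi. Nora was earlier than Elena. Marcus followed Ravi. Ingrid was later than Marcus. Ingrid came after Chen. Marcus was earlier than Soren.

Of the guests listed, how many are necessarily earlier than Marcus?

5

Directly stated before Marcus: June and Ravi.
Chen reaches Marcus via Chen → June → Marcus.
Mei reaches Marcus via Mei → Chen → June → Marcus.
Nora reaches Marcus via Nora → Ravi → Marcus.
No chain forces Soren (or any of the others) ahead of Marcus.
That's Chen, June, Mei, Nora, and Ravi — 5 in all.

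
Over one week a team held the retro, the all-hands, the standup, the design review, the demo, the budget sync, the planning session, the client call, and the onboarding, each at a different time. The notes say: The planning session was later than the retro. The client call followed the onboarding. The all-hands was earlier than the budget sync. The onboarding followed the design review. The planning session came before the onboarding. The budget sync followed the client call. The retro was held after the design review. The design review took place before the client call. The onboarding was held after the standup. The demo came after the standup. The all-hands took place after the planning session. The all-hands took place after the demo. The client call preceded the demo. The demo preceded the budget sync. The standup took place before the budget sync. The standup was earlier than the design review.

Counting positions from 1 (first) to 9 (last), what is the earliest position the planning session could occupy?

The design review, the retro, and the standup must all come before the planning session — 3 forced predecessors.
Nothing else is forced ahead of the planning session, so its earliest slot is position 3 + 1 = 4.

4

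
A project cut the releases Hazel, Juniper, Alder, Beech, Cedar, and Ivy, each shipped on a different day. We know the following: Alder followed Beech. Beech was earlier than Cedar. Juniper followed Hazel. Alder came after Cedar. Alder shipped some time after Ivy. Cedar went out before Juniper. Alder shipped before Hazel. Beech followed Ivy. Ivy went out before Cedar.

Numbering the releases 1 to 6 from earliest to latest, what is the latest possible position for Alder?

4

Alder must come before Hazel and Juniper — 2 releases forced after it.
Everything else can be placed before Alder in some valid order, so Alder can sit as late as position 6 − 2 = 4.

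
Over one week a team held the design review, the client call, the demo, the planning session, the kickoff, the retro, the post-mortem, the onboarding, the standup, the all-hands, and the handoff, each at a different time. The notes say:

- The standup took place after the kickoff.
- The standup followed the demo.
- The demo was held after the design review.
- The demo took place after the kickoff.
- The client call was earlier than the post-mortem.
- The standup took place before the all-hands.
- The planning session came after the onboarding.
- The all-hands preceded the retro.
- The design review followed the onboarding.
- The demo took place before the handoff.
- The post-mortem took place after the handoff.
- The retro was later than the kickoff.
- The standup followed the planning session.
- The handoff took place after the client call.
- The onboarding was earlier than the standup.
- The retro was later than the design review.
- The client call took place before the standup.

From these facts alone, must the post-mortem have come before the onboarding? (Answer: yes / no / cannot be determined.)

Tracing the constraints gives the onboarding → the design review → the demo → the handoff → the post-mortem, so the onboarding must come before the post-mortem.
That means the post-mortem cannot be before the onboarding.

no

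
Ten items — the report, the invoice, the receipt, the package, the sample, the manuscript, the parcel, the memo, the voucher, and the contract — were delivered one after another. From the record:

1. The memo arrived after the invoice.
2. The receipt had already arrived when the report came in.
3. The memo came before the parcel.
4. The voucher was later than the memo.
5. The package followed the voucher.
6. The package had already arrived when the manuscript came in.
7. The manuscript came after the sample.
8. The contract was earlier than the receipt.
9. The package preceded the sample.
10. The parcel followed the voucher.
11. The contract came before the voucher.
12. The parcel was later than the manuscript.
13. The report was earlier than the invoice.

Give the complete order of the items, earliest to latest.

the contract, the receipt, the report, the invoice, the memo, the voucher, the package, the sample, the manuscript, the parcel

The constraints fix every adjacent pair, so only one ordering works:
the contract → the receipt → the report → the invoice → the memo → the voucher → the package → the sample → the manuscript → the parcel.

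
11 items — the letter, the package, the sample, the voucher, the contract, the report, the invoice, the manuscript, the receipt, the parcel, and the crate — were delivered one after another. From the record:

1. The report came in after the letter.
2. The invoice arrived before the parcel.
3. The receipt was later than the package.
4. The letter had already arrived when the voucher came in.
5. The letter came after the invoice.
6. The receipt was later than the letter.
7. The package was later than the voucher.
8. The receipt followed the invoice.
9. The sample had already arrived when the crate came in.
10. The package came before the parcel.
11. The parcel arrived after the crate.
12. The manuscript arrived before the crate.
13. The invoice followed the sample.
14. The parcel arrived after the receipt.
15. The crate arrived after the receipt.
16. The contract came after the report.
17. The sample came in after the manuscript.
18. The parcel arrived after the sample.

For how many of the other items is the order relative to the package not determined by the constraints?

Forced before the package: the invoice, the letter, the manuscript, the sample, and the voucher; forced after the package: the crate, the parcel, and the receipt.
That leaves the contract and the report with no forced order relative to the package — 2.

2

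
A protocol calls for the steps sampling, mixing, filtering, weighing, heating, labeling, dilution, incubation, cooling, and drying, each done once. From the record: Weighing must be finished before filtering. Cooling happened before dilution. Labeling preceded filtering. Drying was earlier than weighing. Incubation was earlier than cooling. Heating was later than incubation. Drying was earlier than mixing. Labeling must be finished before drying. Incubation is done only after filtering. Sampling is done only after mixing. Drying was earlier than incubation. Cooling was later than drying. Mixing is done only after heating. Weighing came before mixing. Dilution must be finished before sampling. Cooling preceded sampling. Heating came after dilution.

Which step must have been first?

labeling

Labeling has a chain of constraints placing it before every other step, so labeling must be first.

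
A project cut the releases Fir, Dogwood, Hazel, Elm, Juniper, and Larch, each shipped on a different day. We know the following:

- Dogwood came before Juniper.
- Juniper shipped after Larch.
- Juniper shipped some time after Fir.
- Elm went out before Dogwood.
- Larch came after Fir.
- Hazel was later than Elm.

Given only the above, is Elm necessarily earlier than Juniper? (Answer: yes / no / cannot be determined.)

yes

Chain the constraints: Elm → Dogwood → Juniper. Each link is directly stated, so Elm comes before Juniper.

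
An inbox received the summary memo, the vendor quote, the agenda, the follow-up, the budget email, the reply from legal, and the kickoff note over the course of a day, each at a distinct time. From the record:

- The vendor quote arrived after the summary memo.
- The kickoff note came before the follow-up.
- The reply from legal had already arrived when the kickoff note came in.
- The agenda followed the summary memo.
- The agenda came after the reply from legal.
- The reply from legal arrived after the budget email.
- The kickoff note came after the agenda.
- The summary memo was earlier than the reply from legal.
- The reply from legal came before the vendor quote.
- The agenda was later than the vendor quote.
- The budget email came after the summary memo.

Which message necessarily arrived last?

the follow-up

Every other message has a chain of constraints placing it before the follow-up, so the follow-up is last.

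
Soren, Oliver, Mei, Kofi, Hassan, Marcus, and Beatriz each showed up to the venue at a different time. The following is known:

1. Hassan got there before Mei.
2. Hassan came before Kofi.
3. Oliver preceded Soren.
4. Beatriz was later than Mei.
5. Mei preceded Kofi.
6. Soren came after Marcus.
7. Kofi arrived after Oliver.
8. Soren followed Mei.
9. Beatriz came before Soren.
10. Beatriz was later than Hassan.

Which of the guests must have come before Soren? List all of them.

Beatriz, Hassan, Marcus, Mei, Oliver

Directly stated before Soren: Beatriz, Marcus, Mei, and Oliver.
Hassan reaches Soren via Hassan → Mei → Soren.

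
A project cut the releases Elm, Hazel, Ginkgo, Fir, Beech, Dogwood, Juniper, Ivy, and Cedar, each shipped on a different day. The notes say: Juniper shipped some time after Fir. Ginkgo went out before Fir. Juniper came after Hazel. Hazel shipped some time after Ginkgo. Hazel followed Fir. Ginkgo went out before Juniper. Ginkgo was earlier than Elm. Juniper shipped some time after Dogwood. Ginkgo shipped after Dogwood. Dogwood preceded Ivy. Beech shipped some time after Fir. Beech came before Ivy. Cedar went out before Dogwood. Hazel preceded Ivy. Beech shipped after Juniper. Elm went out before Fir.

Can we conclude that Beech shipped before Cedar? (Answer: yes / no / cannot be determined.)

Tracing the constraints gives Cedar → Dogwood → Juniper → Beech, so Cedar must come before Beech.
That means Beech cannot be before Cedar.

no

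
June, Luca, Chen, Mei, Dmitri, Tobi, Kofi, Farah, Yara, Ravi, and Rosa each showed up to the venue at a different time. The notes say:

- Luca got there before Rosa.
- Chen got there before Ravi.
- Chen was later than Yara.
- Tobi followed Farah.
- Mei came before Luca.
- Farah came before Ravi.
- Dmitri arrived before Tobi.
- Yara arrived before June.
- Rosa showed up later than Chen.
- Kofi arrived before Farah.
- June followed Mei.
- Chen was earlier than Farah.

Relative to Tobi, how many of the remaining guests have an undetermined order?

5

Forced before Tobi: Chen, Dmitri, Farah, Kofi, and Yara.
That leaves June, Luca, Mei, Ravi, and Rosa with no forced order relative to Tobi — 5.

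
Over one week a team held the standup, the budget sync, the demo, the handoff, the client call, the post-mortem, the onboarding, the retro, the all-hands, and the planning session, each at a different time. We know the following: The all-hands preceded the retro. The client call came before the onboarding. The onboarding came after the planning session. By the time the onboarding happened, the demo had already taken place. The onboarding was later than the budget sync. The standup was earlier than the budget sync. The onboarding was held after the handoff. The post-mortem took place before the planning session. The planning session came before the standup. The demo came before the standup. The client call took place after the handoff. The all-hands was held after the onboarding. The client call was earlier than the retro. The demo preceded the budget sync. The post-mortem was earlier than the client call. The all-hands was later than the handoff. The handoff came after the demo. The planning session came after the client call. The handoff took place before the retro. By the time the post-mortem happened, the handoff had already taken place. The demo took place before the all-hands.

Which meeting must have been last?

Every other meeting has a chain of constraints placing it before the retro, so the retro is last.

the retro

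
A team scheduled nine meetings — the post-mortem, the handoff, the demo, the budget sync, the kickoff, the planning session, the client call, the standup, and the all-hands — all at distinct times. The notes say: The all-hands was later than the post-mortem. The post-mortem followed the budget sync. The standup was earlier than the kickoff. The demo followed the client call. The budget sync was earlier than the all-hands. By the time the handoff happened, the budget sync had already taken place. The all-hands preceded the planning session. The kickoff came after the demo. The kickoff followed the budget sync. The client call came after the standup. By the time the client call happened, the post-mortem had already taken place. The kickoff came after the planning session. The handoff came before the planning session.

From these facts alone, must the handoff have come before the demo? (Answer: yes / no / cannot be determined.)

No chain of stated constraints runs from the handoff to the demo, and none runs from the demo to the handoff either.
So the relative order of the handoff and the demo is not fixed by the given facts.

cannot be determined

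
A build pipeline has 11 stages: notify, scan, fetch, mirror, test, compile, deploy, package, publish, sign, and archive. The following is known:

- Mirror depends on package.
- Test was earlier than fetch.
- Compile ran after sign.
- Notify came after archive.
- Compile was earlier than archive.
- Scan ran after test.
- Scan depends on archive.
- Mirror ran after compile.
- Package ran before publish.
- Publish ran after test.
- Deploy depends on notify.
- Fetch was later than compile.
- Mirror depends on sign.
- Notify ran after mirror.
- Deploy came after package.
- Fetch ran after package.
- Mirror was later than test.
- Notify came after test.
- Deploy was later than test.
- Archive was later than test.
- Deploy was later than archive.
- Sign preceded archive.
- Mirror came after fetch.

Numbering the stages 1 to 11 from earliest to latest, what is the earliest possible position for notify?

8

Archive, compile, fetch, mirror, package, sign, and test must all come before notify — 7 forced predecessors.
Nothing else is forced ahead of notify, so its earliest slot is position 7 + 1 = 8.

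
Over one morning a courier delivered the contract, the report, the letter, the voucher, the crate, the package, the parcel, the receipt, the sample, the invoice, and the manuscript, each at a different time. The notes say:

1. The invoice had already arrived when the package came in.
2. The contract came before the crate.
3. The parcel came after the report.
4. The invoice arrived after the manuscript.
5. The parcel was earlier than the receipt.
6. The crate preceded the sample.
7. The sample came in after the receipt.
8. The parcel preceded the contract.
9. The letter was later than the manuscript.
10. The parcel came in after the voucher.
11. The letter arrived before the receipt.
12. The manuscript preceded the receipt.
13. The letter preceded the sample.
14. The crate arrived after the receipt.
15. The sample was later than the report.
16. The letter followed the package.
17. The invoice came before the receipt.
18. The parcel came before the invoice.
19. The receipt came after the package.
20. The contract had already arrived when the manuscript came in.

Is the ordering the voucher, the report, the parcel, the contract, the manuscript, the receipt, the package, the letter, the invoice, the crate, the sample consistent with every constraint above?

no

The constraints require the invoice before the receipt, but in the proposed sequence the receipt appears ahead of the invoice. That one violation is enough.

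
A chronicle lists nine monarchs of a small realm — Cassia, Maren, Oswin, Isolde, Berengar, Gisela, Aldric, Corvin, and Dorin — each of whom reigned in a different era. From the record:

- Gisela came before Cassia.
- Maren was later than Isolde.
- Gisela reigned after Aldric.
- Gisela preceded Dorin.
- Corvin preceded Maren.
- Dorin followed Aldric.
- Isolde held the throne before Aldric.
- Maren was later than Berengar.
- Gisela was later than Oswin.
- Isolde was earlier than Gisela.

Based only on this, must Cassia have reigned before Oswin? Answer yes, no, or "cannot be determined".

no

Tracing the constraints gives Oswin → Gisela → Cassia, so Oswin must come before Cassia.
That means Cassia cannot be before Oswin.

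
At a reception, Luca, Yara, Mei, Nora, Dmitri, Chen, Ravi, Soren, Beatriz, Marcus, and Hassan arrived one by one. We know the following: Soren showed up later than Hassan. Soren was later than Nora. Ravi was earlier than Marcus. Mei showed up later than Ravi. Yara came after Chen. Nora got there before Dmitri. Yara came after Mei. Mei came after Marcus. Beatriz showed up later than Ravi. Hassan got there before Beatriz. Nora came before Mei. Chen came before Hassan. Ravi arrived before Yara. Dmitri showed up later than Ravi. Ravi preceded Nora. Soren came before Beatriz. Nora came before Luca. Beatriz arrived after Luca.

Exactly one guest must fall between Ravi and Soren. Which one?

Tracing the constraints gives Ravi → Nora → Soren, so Nora sits after Ravi and before Soren.
No other guest is forced both after Ravi and before Soren.

Nora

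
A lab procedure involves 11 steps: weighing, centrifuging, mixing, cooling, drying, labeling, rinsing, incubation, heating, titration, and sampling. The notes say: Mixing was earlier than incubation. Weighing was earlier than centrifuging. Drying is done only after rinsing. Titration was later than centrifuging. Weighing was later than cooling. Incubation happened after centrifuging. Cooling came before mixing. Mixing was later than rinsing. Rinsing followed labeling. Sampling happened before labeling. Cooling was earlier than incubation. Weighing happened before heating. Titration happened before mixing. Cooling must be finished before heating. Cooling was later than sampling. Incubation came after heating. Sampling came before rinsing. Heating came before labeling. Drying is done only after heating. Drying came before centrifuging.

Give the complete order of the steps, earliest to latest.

sampling, cooling, weighing, heating, labeling, rinsing, drying, centrifuging, titration, mixing, incubation

The constraints fix every adjacent pair, so only one ordering works:
sampling → cooling → weighing → heating → labeling → rinsing → drying → centrifuging → titration → mixing → incubation.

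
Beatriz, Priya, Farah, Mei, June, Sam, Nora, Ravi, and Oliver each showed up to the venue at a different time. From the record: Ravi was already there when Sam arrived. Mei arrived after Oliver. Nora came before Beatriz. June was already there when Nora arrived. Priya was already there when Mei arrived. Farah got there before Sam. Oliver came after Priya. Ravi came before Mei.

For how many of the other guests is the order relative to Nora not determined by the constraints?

6

Forced before Nora: June; forced after Nora: Beatriz.
That leaves Farah, Mei, Oliver, Priya, Ravi, and Sam with no forced order relative to Nora — 6.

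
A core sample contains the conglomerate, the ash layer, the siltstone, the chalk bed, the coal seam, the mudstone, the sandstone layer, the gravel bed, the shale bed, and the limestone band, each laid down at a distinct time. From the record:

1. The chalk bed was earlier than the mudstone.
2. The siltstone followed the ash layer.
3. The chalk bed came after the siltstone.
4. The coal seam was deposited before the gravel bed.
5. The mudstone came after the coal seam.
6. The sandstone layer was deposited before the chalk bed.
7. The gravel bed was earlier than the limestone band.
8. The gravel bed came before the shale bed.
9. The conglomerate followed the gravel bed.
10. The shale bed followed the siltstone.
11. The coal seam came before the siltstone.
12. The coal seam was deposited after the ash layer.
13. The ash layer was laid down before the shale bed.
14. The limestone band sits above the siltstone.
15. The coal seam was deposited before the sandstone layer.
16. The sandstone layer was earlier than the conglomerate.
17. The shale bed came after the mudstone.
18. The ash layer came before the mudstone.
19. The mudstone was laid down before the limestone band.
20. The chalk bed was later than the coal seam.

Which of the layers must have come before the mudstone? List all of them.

Directly stated before the mudstone: the ash layer, the chalk bed, and the coal seam.
The sandstone layer reaches the mudstone via the sandstone layer → the chalk bed → the mudstone.
The siltstone reaches the mudstone via the siltstone → the chalk bed → the mudstone.

the ash layer, the chalk bed, the coal seam, the sandstone layer, the siltstone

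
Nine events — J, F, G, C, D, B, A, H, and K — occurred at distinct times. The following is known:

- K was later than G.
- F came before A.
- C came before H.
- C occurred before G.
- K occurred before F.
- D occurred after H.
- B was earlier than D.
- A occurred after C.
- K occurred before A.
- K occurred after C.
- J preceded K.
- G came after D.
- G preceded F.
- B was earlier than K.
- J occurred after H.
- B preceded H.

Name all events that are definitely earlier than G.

Directly stated before G: C and D.
B reaches G via B → D → G.
H reaches G via H → D → G.
No chain forces J (or any of the others) ahead of G.

B, C, D, H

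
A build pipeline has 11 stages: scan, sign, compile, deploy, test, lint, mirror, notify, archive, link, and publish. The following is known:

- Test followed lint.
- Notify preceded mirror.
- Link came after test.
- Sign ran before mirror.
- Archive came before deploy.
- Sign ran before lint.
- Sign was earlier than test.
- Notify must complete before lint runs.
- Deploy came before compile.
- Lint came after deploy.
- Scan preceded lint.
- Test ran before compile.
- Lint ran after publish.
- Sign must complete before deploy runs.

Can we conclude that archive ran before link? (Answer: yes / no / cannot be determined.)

Chain the constraints: archive → deploy → lint → test → link. Each link is directly stated, so archive comes before link.

yes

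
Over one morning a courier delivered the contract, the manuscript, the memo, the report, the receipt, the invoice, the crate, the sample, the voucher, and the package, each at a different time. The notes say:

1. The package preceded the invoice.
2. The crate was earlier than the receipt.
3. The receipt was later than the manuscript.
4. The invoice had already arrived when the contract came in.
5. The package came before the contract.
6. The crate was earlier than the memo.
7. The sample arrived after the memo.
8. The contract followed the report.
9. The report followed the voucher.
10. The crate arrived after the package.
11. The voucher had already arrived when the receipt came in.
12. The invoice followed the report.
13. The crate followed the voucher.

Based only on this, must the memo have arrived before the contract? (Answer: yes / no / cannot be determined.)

cannot be determined

No chain of stated constraints runs from the memo to the contract, and none runs from the contract to the memo either.
So the relative order of the memo and the contract is not fixed by the given facts.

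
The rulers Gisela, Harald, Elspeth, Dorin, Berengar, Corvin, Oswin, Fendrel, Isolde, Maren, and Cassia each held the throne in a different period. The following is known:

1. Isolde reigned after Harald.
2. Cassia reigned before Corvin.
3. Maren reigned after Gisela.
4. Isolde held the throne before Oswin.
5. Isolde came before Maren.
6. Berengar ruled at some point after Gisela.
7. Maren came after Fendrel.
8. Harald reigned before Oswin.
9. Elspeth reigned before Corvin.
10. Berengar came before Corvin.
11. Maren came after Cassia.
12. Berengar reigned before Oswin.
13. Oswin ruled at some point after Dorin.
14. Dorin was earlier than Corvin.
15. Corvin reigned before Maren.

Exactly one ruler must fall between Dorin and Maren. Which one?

Corvin

Tracing the constraints gives Dorin → Corvin → Maren, so Corvin sits after Dorin and before Maren.
No other ruler is forced both after Dorin and before Maren.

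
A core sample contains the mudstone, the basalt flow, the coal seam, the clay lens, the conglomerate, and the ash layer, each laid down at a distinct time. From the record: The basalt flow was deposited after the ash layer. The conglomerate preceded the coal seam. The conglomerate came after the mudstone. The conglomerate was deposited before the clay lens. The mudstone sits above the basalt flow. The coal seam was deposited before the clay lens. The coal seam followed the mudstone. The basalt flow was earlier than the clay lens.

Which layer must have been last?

the clay lens

Every other layer has a chain of constraints placing it before the clay lens, so the clay lens is last.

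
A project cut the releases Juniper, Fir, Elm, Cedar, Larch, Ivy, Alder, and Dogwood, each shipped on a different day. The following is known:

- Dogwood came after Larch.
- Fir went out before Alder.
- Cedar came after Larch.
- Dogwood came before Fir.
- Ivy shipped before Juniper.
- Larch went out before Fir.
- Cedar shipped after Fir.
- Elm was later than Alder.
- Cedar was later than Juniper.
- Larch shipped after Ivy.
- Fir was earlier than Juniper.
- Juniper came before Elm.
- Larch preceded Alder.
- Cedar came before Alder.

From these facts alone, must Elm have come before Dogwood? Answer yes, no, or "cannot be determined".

Tracing the constraints gives Dogwood → Fir → Juniper → Elm, so Dogwood must come before Elm.
That means Elm cannot be before Dogwood.

no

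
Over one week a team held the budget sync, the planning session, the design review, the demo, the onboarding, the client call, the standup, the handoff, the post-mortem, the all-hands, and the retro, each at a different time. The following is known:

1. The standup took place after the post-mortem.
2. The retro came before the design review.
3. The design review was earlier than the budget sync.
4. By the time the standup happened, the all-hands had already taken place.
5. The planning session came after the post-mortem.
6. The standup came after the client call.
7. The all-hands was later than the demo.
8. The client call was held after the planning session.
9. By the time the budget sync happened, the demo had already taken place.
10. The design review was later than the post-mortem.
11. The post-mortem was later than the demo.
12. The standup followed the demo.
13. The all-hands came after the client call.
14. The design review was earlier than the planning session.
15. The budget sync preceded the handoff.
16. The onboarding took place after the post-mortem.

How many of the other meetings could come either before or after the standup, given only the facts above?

3

Forced before the standup: the all-hands, the client call, the demo, the design review, the planning session, the post-mortem, and the retro.
That leaves the budget sync, the handoff, and the onboarding with no forced order relative to the standup — 3.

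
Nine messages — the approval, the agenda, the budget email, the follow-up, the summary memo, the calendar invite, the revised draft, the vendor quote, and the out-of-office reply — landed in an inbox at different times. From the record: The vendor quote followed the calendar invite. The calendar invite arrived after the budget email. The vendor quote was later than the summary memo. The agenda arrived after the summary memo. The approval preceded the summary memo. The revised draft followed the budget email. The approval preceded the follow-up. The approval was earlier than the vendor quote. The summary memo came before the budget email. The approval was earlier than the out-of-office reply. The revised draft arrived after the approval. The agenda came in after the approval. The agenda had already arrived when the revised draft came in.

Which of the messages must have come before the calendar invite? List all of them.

the approval, the budget email, the summary memo

Directly stated before the calendar invite: the budget email.
The approval reaches the calendar invite via the approval → the summary memo → the budget email → the calendar invite.
The summary memo reaches the calendar invite via the summary memo → the budget email → the calendar invite.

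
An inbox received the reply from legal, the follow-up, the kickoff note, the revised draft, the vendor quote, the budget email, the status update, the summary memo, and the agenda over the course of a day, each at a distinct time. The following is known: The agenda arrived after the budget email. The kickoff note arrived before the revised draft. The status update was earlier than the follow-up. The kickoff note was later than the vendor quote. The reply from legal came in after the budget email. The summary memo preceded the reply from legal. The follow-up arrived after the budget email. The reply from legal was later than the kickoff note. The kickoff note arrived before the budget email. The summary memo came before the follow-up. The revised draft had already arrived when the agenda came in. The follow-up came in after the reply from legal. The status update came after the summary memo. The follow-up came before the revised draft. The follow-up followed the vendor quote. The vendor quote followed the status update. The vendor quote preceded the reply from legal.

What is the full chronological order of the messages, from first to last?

the summary memo, the status update, the vendor quote, the kickoff note, the budget email, the reply from legal, the follow-up, the revised draft, the agenda

The constraints fix every adjacent pair, so only one ordering works:
the summary memo → the status update → the vendor quote → the kickoff note → the budget email → the reply from legal → the follow-up → the revised draft → the agenda.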